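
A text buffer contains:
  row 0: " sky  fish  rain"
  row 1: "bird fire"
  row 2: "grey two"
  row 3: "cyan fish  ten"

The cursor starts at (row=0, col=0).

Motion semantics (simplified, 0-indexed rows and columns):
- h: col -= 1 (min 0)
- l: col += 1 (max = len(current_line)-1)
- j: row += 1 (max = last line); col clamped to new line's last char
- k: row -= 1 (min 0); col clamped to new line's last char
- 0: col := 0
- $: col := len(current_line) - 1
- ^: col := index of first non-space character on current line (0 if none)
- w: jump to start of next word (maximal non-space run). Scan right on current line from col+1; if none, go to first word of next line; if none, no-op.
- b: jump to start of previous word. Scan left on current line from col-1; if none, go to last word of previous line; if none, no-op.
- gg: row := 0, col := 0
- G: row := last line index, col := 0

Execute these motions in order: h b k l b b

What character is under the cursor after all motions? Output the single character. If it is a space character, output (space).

Answer: s

Derivation:
After 1 (h): row=0 col=0 char='_'
After 2 (b): row=0 col=0 char='_'
After 3 (k): row=0 col=0 char='_'
After 4 (l): row=0 col=1 char='s'
After 5 (b): row=0 col=1 char='s'
After 6 (b): row=0 col=1 char='s'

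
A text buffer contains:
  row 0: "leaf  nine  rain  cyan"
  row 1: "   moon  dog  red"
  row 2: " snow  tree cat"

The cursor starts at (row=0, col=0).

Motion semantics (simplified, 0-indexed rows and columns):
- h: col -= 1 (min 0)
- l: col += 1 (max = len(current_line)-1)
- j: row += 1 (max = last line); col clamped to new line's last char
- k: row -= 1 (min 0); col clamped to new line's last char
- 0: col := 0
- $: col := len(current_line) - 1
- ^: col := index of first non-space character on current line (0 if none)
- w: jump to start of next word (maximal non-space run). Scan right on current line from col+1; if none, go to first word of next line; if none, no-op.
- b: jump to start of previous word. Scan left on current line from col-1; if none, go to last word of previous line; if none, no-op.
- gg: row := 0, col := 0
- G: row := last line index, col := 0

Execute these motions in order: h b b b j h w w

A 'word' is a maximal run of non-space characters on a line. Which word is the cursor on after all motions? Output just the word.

Answer: dog

Derivation:
After 1 (h): row=0 col=0 char='l'
After 2 (b): row=0 col=0 char='l'
After 3 (b): row=0 col=0 char='l'
After 4 (b): row=0 col=0 char='l'
After 5 (j): row=1 col=0 char='_'
After 6 (h): row=1 col=0 char='_'
After 7 (w): row=1 col=3 char='m'
After 8 (w): row=1 col=9 char='d'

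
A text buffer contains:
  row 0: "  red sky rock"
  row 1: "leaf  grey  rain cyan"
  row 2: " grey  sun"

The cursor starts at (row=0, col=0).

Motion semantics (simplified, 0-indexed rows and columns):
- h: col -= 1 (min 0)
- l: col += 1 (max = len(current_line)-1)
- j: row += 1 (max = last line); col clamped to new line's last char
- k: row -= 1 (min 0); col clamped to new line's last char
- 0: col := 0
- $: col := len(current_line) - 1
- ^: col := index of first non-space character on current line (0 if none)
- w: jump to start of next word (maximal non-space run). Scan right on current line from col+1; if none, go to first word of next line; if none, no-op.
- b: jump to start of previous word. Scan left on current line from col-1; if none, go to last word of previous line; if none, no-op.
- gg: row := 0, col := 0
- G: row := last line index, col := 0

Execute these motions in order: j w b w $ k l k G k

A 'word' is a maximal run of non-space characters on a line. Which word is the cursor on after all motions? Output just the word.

After 1 (j): row=1 col=0 char='l'
After 2 (w): row=1 col=6 char='g'
After 3 (b): row=1 col=0 char='l'
After 4 (w): row=1 col=6 char='g'
After 5 ($): row=1 col=20 char='n'
After 6 (k): row=0 col=13 char='k'
After 7 (l): row=0 col=13 char='k'
After 8 (k): row=0 col=13 char='k'
After 9 (G): row=2 col=0 char='_'
After 10 (k): row=1 col=0 char='l'

Answer: leaf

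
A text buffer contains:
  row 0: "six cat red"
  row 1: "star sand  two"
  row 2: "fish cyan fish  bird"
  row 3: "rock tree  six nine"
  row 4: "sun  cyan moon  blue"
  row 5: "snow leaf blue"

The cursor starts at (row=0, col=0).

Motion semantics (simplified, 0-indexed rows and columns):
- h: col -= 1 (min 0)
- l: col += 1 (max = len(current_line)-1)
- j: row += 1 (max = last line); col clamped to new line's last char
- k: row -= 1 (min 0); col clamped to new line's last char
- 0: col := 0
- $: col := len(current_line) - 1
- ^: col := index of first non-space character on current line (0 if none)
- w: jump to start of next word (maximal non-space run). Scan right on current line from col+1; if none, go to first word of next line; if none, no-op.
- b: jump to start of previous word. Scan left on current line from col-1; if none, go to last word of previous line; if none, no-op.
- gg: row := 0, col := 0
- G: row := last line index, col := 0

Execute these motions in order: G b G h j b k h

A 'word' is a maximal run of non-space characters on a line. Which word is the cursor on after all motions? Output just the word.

After 1 (G): row=5 col=0 char='s'
After 2 (b): row=4 col=16 char='b'
After 3 (G): row=5 col=0 char='s'
After 4 (h): row=5 col=0 char='s'
After 5 (j): row=5 col=0 char='s'
After 6 (b): row=4 col=16 char='b'
After 7 (k): row=3 col=16 char='i'
After 8 (h): row=3 col=15 char='n'

Answer: nine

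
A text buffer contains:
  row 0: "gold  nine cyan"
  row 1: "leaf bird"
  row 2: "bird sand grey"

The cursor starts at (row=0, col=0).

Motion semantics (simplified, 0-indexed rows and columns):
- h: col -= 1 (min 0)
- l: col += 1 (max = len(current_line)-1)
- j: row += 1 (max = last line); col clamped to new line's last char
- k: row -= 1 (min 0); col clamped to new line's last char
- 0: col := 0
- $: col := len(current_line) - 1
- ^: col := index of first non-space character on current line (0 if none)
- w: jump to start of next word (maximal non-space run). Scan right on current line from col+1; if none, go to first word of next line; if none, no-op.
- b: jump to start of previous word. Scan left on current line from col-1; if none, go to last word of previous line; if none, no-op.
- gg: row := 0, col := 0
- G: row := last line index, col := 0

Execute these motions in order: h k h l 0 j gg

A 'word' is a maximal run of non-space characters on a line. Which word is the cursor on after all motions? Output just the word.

Answer: gold

Derivation:
After 1 (h): row=0 col=0 char='g'
After 2 (k): row=0 col=0 char='g'
After 3 (h): row=0 col=0 char='g'
After 4 (l): row=0 col=1 char='o'
After 5 (0): row=0 col=0 char='g'
After 6 (j): row=1 col=0 char='l'
After 7 (gg): row=0 col=0 char='g'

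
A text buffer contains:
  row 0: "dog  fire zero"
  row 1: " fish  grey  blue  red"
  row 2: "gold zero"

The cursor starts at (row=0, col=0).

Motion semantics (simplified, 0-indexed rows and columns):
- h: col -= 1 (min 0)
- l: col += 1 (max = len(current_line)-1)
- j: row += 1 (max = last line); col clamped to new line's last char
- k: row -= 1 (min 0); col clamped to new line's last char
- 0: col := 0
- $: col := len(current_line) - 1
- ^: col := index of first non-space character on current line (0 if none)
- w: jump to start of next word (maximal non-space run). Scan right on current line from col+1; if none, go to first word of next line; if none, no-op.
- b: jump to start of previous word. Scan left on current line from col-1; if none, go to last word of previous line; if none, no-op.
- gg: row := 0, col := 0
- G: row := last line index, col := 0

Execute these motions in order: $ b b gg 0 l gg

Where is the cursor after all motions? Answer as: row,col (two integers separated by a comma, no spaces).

After 1 ($): row=0 col=13 char='o'
After 2 (b): row=0 col=10 char='z'
After 3 (b): row=0 col=5 char='f'
After 4 (gg): row=0 col=0 char='d'
After 5 (0): row=0 col=0 char='d'
After 6 (l): row=0 col=1 char='o'
After 7 (gg): row=0 col=0 char='d'

Answer: 0,0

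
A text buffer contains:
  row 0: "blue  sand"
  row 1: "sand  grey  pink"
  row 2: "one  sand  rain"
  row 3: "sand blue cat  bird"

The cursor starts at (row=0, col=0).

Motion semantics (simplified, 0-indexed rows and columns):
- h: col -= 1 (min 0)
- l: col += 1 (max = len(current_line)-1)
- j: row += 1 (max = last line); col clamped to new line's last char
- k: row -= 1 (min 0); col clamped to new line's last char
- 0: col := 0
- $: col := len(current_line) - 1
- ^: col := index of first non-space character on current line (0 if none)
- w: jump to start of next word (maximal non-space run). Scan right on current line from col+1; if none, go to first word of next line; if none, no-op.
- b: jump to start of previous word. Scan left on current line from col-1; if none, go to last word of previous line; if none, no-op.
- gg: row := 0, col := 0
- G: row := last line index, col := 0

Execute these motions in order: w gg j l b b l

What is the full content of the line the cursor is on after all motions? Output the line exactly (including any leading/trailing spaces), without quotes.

After 1 (w): row=0 col=6 char='s'
After 2 (gg): row=0 col=0 char='b'
After 3 (j): row=1 col=0 char='s'
After 4 (l): row=1 col=1 char='a'
After 5 (b): row=1 col=0 char='s'
After 6 (b): row=0 col=6 char='s'
After 7 (l): row=0 col=7 char='a'

Answer: blue  sand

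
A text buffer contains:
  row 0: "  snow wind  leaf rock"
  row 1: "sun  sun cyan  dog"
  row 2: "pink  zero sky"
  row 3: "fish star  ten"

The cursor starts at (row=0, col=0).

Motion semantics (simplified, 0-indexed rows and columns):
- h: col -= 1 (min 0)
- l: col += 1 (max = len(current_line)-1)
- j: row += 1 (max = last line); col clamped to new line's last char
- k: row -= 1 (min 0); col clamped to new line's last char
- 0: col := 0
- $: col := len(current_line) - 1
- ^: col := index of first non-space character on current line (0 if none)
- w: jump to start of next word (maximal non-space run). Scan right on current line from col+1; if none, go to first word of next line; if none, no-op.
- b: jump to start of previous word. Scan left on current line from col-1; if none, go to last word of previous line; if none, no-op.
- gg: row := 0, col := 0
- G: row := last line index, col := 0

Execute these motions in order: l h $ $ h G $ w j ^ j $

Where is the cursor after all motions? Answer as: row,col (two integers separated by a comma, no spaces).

After 1 (l): row=0 col=1 char='_'
After 2 (h): row=0 col=0 char='_'
After 3 ($): row=0 col=21 char='k'
After 4 ($): row=0 col=21 char='k'
After 5 (h): row=0 col=20 char='c'
After 6 (G): row=3 col=0 char='f'
After 7 ($): row=3 col=13 char='n'
After 8 (w): row=3 col=13 char='n'
After 9 (j): row=3 col=13 char='n'
After 10 (^): row=3 col=0 char='f'
After 11 (j): row=3 col=0 char='f'
After 12 ($): row=3 col=13 char='n'

Answer: 3,13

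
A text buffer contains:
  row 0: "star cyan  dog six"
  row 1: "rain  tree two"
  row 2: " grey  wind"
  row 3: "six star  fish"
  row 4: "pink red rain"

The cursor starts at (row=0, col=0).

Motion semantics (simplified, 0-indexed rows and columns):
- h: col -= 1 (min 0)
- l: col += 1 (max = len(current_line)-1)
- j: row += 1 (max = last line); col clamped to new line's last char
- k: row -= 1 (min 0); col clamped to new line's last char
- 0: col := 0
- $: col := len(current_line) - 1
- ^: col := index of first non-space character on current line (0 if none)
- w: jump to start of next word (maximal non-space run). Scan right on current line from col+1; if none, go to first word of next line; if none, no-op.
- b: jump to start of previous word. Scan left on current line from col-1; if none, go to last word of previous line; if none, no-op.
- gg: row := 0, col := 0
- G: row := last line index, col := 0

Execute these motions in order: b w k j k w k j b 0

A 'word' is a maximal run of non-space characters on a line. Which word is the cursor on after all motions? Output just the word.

After 1 (b): row=0 col=0 char='s'
After 2 (w): row=0 col=5 char='c'
After 3 (k): row=0 col=5 char='c'
After 4 (j): row=1 col=5 char='_'
After 5 (k): row=0 col=5 char='c'
After 6 (w): row=0 col=11 char='d'
After 7 (k): row=0 col=11 char='d'
After 8 (j): row=1 col=11 char='t'
After 9 (b): row=1 col=6 char='t'
After 10 (0): row=1 col=0 char='r'

Answer: rain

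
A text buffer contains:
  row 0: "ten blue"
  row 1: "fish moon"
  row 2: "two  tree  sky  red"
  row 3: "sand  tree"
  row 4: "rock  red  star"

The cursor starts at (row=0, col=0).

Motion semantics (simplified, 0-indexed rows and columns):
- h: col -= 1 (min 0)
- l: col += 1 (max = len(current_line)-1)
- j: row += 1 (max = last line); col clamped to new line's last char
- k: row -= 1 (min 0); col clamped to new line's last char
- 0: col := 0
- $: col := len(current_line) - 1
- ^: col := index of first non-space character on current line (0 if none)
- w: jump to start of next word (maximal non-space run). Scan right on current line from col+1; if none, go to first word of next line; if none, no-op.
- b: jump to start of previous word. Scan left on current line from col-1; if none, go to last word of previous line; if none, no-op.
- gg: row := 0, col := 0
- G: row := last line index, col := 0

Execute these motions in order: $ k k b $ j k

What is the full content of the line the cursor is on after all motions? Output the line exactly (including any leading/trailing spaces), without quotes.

Answer: ten blue

Derivation:
After 1 ($): row=0 col=7 char='e'
After 2 (k): row=0 col=7 char='e'
After 3 (k): row=0 col=7 char='e'
After 4 (b): row=0 col=4 char='b'
After 5 ($): row=0 col=7 char='e'
After 6 (j): row=1 col=7 char='o'
After 7 (k): row=0 col=7 char='e'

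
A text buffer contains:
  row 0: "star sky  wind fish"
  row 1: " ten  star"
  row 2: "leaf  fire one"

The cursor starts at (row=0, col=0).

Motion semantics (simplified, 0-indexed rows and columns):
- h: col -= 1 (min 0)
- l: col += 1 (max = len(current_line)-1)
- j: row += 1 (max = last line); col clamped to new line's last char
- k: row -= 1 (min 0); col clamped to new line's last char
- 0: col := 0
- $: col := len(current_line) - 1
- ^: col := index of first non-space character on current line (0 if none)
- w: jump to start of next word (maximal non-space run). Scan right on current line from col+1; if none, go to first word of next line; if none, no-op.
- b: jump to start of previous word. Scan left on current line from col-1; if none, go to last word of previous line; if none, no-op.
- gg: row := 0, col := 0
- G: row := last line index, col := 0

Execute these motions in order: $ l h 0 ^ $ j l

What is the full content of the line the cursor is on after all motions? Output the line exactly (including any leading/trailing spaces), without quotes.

Answer:  ten  star

Derivation:
After 1 ($): row=0 col=18 char='h'
After 2 (l): row=0 col=18 char='h'
After 3 (h): row=0 col=17 char='s'
After 4 (0): row=0 col=0 char='s'
After 5 (^): row=0 col=0 char='s'
After 6 ($): row=0 col=18 char='h'
After 7 (j): row=1 col=9 char='r'
After 8 (l): row=1 col=9 char='r'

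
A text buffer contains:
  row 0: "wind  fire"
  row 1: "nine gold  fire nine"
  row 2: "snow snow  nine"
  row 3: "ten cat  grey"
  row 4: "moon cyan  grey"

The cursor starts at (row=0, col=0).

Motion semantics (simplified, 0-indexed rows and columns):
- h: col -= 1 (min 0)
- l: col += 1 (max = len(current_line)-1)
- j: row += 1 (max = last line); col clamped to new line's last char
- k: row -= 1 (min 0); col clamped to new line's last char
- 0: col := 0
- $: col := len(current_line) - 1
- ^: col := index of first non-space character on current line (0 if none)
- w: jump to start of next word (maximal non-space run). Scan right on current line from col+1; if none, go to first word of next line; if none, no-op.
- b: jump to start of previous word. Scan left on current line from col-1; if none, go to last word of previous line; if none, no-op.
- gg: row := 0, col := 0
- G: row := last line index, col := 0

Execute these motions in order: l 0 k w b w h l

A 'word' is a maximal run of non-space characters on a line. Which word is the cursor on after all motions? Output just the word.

Answer: fire

Derivation:
After 1 (l): row=0 col=1 char='i'
After 2 (0): row=0 col=0 char='w'
After 3 (k): row=0 col=0 char='w'
After 4 (w): row=0 col=6 char='f'
After 5 (b): row=0 col=0 char='w'
After 6 (w): row=0 col=6 char='f'
After 7 (h): row=0 col=5 char='_'
After 8 (l): row=0 col=6 char='f'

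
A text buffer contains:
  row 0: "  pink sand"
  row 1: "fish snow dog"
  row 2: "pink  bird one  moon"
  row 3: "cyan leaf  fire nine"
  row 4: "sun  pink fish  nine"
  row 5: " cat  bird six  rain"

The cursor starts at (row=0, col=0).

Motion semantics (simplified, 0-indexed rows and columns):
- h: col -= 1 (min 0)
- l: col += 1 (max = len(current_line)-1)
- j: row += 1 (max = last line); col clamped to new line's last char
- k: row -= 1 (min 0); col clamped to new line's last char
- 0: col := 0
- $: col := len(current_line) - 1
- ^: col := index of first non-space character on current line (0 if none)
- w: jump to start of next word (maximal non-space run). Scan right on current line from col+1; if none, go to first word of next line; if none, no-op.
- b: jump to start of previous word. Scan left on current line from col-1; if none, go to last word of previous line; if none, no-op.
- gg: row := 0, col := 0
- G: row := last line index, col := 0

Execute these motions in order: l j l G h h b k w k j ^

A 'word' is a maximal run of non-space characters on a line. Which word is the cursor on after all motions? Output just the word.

After 1 (l): row=0 col=1 char='_'
After 2 (j): row=1 col=1 char='i'
After 3 (l): row=1 col=2 char='s'
After 4 (G): row=5 col=0 char='_'
After 5 (h): row=5 col=0 char='_'
After 6 (h): row=5 col=0 char='_'
After 7 (b): row=4 col=16 char='n'
After 8 (k): row=3 col=16 char='n'
After 9 (w): row=4 col=0 char='s'
After 10 (k): row=3 col=0 char='c'
After 11 (j): row=4 col=0 char='s'
After 12 (^): row=4 col=0 char='s'

Answer: sun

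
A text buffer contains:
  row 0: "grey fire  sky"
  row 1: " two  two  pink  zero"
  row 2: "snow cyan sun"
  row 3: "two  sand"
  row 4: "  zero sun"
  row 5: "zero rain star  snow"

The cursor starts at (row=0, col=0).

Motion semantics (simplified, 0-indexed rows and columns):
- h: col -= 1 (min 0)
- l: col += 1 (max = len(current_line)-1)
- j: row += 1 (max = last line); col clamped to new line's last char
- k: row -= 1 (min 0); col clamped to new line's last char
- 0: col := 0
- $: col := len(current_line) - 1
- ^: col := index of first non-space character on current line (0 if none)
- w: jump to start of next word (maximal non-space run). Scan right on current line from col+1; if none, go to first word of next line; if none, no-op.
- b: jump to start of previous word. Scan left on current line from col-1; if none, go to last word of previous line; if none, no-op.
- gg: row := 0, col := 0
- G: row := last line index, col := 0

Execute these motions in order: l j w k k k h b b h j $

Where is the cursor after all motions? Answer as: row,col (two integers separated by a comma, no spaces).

Answer: 1,20

Derivation:
After 1 (l): row=0 col=1 char='r'
After 2 (j): row=1 col=1 char='t'
After 3 (w): row=1 col=6 char='t'
After 4 (k): row=0 col=6 char='i'
After 5 (k): row=0 col=6 char='i'
After 6 (k): row=0 col=6 char='i'
After 7 (h): row=0 col=5 char='f'
After 8 (b): row=0 col=0 char='g'
After 9 (b): row=0 col=0 char='g'
After 10 (h): row=0 col=0 char='g'
After 11 (j): row=1 col=0 char='_'
After 12 ($): row=1 col=20 char='o'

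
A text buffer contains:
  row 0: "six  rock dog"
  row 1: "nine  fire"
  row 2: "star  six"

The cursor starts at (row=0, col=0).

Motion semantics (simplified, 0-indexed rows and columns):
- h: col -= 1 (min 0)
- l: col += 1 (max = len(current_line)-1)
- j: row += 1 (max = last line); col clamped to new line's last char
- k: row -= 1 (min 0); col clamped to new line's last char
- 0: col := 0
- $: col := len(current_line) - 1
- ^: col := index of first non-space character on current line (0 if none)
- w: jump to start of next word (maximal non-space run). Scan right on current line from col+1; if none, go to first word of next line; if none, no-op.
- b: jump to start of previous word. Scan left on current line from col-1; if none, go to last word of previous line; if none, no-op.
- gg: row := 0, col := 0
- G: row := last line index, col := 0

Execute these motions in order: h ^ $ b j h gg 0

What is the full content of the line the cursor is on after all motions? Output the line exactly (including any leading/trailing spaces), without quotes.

Answer: six  rock dog

Derivation:
After 1 (h): row=0 col=0 char='s'
After 2 (^): row=0 col=0 char='s'
After 3 ($): row=0 col=12 char='g'
After 4 (b): row=0 col=10 char='d'
After 5 (j): row=1 col=9 char='e'
After 6 (h): row=1 col=8 char='r'
After 7 (gg): row=0 col=0 char='s'
After 8 (0): row=0 col=0 char='s'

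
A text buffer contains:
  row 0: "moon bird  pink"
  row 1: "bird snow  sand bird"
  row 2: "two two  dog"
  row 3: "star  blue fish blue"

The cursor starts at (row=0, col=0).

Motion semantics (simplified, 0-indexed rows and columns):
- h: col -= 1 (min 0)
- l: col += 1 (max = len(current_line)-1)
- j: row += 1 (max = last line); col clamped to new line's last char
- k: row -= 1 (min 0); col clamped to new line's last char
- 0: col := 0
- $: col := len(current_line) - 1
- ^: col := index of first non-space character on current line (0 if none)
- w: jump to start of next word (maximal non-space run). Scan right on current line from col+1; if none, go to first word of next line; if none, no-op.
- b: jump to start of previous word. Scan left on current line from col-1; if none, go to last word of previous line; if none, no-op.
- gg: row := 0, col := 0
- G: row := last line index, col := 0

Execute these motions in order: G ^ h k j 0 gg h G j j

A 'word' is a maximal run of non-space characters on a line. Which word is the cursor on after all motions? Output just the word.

After 1 (G): row=3 col=0 char='s'
After 2 (^): row=3 col=0 char='s'
After 3 (h): row=3 col=0 char='s'
After 4 (k): row=2 col=0 char='t'
After 5 (j): row=3 col=0 char='s'
After 6 (0): row=3 col=0 char='s'
After 7 (gg): row=0 col=0 char='m'
After 8 (h): row=0 col=0 char='m'
After 9 (G): row=3 col=0 char='s'
After 10 (j): row=3 col=0 char='s'
After 11 (j): row=3 col=0 char='s'

Answer: star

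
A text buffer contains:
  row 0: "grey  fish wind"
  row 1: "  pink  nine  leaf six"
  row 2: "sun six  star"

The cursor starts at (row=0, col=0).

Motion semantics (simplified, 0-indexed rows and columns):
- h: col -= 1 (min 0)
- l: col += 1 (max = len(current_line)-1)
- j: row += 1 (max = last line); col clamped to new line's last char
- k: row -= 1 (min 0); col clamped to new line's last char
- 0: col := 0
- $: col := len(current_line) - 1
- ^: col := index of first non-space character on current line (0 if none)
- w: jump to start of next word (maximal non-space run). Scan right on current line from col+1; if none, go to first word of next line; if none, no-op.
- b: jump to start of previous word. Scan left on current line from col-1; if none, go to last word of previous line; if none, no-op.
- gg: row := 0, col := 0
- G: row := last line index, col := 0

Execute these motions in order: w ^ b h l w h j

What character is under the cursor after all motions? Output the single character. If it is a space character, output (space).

Answer: k

Derivation:
After 1 (w): row=0 col=6 char='f'
After 2 (^): row=0 col=0 char='g'
After 3 (b): row=0 col=0 char='g'
After 4 (h): row=0 col=0 char='g'
After 5 (l): row=0 col=1 char='r'
After 6 (w): row=0 col=6 char='f'
After 7 (h): row=0 col=5 char='_'
After 8 (j): row=1 col=5 char='k'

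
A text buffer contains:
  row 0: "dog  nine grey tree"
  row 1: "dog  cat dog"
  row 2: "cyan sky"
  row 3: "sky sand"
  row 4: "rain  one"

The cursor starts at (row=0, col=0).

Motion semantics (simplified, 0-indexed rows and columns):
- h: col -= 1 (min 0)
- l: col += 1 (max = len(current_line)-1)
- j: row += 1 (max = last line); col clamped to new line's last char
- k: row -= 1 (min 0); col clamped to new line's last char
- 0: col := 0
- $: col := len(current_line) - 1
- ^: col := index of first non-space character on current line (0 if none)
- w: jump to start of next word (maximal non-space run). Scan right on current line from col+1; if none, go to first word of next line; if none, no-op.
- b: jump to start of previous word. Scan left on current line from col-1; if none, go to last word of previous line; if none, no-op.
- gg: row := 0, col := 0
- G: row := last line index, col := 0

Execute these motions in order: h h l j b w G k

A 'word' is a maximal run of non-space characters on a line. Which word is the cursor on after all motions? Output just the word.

After 1 (h): row=0 col=0 char='d'
After 2 (h): row=0 col=0 char='d'
After 3 (l): row=0 col=1 char='o'
After 4 (j): row=1 col=1 char='o'
After 5 (b): row=1 col=0 char='d'
After 6 (w): row=1 col=5 char='c'
After 7 (G): row=4 col=0 char='r'
After 8 (k): row=3 col=0 char='s'

Answer: sky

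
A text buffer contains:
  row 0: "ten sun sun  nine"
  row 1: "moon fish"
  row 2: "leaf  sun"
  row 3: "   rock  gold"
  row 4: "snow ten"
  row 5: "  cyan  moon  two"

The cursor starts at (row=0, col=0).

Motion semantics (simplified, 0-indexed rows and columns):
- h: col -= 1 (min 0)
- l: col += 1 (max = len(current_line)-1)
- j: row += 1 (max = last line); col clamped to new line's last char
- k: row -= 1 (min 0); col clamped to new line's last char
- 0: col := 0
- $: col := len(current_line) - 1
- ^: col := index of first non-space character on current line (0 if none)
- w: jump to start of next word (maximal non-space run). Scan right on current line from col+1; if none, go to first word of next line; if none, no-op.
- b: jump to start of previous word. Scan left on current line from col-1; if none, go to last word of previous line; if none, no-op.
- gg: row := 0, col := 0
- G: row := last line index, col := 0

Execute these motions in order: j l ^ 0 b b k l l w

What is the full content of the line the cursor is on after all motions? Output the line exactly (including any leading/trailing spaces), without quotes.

After 1 (j): row=1 col=0 char='m'
After 2 (l): row=1 col=1 char='o'
After 3 (^): row=1 col=0 char='m'
After 4 (0): row=1 col=0 char='m'
After 5 (b): row=0 col=13 char='n'
After 6 (b): row=0 col=8 char='s'
After 7 (k): row=0 col=8 char='s'
After 8 (l): row=0 col=9 char='u'
After 9 (l): row=0 col=10 char='n'
After 10 (w): row=0 col=13 char='n'

Answer: ten sun sun  nine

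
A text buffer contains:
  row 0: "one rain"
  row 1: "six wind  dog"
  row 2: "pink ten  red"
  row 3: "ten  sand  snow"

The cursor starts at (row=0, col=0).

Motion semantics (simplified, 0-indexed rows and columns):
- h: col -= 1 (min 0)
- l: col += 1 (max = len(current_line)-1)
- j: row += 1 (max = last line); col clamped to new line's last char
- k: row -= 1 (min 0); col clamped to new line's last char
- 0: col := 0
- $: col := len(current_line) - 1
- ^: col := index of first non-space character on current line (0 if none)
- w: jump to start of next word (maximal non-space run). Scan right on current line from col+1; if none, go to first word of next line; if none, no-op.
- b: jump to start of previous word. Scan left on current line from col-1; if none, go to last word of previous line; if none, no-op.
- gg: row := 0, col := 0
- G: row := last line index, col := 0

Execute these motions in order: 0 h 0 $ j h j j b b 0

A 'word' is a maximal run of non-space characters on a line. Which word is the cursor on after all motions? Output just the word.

After 1 (0): row=0 col=0 char='o'
After 2 (h): row=0 col=0 char='o'
After 3 (0): row=0 col=0 char='o'
After 4 ($): row=0 col=7 char='n'
After 5 (j): row=1 col=7 char='d'
After 6 (h): row=1 col=6 char='n'
After 7 (j): row=2 col=6 char='e'
After 8 (j): row=3 col=6 char='a'
After 9 (b): row=3 col=5 char='s'
After 10 (b): row=3 col=0 char='t'
After 11 (0): row=3 col=0 char='t'

Answer: ten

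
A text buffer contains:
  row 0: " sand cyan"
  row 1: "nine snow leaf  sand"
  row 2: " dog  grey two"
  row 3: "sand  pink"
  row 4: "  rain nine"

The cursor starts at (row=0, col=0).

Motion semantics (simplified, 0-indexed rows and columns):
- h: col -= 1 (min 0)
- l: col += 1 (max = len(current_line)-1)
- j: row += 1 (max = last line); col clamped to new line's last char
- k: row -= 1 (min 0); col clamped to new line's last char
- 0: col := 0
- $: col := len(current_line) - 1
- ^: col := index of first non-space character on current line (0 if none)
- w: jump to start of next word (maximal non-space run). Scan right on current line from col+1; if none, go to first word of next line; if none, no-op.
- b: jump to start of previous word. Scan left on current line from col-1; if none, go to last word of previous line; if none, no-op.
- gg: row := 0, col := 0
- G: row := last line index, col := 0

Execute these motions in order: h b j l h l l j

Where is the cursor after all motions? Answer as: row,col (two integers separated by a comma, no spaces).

Answer: 2,2

Derivation:
After 1 (h): row=0 col=0 char='_'
After 2 (b): row=0 col=0 char='_'
After 3 (j): row=1 col=0 char='n'
After 4 (l): row=1 col=1 char='i'
After 5 (h): row=1 col=0 char='n'
After 6 (l): row=1 col=1 char='i'
After 7 (l): row=1 col=2 char='n'
After 8 (j): row=2 col=2 char='o'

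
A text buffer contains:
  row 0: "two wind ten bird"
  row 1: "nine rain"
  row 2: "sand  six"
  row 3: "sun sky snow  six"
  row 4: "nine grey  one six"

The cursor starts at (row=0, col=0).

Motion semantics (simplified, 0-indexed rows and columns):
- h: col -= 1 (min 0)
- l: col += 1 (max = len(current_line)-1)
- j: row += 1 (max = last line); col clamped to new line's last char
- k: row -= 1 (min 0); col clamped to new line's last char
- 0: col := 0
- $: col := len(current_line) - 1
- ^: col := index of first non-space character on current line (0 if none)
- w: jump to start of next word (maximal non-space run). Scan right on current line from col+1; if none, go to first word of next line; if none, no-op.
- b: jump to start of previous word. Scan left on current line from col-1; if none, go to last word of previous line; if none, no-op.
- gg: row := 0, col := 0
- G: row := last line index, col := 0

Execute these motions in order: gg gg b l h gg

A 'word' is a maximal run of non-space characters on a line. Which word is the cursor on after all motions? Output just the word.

Answer: two

Derivation:
After 1 (gg): row=0 col=0 char='t'
After 2 (gg): row=0 col=0 char='t'
After 3 (b): row=0 col=0 char='t'
After 4 (l): row=0 col=1 char='w'
After 5 (h): row=0 col=0 char='t'
After 6 (gg): row=0 col=0 char='t'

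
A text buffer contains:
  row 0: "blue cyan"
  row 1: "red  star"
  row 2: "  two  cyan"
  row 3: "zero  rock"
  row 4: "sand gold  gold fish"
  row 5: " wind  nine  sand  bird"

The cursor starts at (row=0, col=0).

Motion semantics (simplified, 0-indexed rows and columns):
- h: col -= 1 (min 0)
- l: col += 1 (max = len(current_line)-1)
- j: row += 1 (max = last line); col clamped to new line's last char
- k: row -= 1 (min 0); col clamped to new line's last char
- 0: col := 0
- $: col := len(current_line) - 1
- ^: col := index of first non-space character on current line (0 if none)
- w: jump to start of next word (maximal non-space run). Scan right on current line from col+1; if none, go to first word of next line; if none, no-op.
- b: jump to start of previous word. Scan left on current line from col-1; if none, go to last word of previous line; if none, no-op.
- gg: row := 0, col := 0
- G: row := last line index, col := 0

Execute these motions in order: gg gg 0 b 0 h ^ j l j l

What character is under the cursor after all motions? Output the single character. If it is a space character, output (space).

After 1 (gg): row=0 col=0 char='b'
After 2 (gg): row=0 col=0 char='b'
After 3 (0): row=0 col=0 char='b'
After 4 (b): row=0 col=0 char='b'
After 5 (0): row=0 col=0 char='b'
After 6 (h): row=0 col=0 char='b'
After 7 (^): row=0 col=0 char='b'
After 8 (j): row=1 col=0 char='r'
After 9 (l): row=1 col=1 char='e'
After 10 (j): row=2 col=1 char='_'
After 11 (l): row=2 col=2 char='t'

Answer: t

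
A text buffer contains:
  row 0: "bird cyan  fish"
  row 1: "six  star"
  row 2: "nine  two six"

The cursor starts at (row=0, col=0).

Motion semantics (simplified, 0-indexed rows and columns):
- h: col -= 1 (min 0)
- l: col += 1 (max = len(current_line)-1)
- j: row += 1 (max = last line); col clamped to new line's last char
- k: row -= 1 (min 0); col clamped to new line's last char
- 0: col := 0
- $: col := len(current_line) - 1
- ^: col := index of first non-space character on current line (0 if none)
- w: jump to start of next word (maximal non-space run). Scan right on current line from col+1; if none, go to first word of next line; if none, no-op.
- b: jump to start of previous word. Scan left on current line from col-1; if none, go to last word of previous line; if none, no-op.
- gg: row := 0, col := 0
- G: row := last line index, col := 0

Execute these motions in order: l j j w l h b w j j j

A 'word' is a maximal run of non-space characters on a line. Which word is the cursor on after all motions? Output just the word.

After 1 (l): row=0 col=1 char='i'
After 2 (j): row=1 col=1 char='i'
After 3 (j): row=2 col=1 char='i'
After 4 (w): row=2 col=6 char='t'
After 5 (l): row=2 col=7 char='w'
After 6 (h): row=2 col=6 char='t'
After 7 (b): row=2 col=0 char='n'
After 8 (w): row=2 col=6 char='t'
After 9 (j): row=2 col=6 char='t'
After 10 (j): row=2 col=6 char='t'
After 11 (j): row=2 col=6 char='t'

Answer: two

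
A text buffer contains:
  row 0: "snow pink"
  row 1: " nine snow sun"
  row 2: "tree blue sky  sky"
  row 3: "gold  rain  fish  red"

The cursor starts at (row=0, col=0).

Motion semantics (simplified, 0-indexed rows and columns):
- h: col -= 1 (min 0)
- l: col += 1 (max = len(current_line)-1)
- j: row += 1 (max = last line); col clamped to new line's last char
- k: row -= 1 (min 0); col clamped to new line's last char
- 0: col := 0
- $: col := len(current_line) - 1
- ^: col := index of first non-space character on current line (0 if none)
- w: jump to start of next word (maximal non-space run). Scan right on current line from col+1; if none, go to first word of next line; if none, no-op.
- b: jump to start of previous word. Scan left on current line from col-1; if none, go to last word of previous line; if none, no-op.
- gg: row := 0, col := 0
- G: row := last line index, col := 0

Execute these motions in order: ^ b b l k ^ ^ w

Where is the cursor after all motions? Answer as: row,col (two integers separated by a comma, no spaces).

After 1 (^): row=0 col=0 char='s'
After 2 (b): row=0 col=0 char='s'
After 3 (b): row=0 col=0 char='s'
After 4 (l): row=0 col=1 char='n'
After 5 (k): row=0 col=1 char='n'
After 6 (^): row=0 col=0 char='s'
After 7 (^): row=0 col=0 char='s'
After 8 (w): row=0 col=5 char='p'

Answer: 0,5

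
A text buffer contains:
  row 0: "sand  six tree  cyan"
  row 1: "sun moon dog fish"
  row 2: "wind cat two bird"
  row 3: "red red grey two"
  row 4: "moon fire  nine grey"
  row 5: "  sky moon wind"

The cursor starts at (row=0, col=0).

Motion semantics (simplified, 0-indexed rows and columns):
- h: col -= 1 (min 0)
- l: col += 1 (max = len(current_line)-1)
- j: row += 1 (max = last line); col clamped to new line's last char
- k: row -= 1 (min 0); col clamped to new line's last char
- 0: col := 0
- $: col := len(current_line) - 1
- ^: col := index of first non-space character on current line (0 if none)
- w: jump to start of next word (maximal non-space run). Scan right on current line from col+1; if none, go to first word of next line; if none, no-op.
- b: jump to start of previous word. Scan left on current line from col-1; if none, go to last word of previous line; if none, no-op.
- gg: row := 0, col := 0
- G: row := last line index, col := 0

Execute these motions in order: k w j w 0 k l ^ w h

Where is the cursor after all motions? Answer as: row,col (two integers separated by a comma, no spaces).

Answer: 0,5

Derivation:
After 1 (k): row=0 col=0 char='s'
After 2 (w): row=0 col=6 char='s'
After 3 (j): row=1 col=6 char='o'
After 4 (w): row=1 col=9 char='d'
After 5 (0): row=1 col=0 char='s'
After 6 (k): row=0 col=0 char='s'
After 7 (l): row=0 col=1 char='a'
After 8 (^): row=0 col=0 char='s'
After 9 (w): row=0 col=6 char='s'
After 10 (h): row=0 col=5 char='_'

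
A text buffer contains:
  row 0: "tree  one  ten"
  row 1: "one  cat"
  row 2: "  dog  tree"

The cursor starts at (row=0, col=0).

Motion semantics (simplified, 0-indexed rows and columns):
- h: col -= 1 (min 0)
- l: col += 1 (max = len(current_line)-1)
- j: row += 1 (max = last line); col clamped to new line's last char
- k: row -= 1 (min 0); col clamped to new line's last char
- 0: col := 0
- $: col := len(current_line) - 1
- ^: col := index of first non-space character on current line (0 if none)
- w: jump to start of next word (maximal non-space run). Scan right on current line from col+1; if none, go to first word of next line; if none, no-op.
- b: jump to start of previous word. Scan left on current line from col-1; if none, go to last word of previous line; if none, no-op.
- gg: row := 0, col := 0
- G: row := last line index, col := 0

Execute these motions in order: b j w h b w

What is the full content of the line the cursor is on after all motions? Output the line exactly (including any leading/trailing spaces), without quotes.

Answer: one  cat

Derivation:
After 1 (b): row=0 col=0 char='t'
After 2 (j): row=1 col=0 char='o'
After 3 (w): row=1 col=5 char='c'
After 4 (h): row=1 col=4 char='_'
After 5 (b): row=1 col=0 char='o'
After 6 (w): row=1 col=5 char='c'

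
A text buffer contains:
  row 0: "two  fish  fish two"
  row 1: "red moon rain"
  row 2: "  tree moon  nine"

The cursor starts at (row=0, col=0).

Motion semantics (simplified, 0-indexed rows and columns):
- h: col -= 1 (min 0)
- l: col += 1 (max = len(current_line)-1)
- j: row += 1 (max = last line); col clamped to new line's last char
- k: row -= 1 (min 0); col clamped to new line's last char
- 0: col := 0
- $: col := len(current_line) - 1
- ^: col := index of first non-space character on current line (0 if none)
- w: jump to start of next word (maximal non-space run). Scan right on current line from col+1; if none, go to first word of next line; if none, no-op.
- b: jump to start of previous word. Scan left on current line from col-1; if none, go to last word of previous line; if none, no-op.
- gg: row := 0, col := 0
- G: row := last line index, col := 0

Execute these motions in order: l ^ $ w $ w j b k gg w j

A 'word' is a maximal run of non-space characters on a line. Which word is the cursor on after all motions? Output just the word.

Answer: moon

Derivation:
After 1 (l): row=0 col=1 char='w'
After 2 (^): row=0 col=0 char='t'
After 3 ($): row=0 col=18 char='o'
After 4 (w): row=1 col=0 char='r'
After 5 ($): row=1 col=12 char='n'
After 6 (w): row=2 col=2 char='t'
After 7 (j): row=2 col=2 char='t'
After 8 (b): row=1 col=9 char='r'
After 9 (k): row=0 col=9 char='_'
After 10 (gg): row=0 col=0 char='t'
After 11 (w): row=0 col=5 char='f'
After 12 (j): row=1 col=5 char='o'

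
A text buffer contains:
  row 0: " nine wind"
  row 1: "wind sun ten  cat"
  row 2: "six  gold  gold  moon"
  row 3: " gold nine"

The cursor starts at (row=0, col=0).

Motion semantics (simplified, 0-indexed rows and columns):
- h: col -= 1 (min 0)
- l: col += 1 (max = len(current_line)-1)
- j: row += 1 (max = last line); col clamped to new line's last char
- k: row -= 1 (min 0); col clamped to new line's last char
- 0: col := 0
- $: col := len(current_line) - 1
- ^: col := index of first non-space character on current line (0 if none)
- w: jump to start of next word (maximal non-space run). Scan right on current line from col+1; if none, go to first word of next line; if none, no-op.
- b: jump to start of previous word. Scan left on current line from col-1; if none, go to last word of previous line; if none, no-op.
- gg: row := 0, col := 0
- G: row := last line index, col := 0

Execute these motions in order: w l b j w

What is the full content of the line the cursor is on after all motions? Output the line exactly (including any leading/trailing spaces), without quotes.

After 1 (w): row=0 col=1 char='n'
After 2 (l): row=0 col=2 char='i'
After 3 (b): row=0 col=1 char='n'
After 4 (j): row=1 col=1 char='i'
After 5 (w): row=1 col=5 char='s'

Answer: wind sun ten  cat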